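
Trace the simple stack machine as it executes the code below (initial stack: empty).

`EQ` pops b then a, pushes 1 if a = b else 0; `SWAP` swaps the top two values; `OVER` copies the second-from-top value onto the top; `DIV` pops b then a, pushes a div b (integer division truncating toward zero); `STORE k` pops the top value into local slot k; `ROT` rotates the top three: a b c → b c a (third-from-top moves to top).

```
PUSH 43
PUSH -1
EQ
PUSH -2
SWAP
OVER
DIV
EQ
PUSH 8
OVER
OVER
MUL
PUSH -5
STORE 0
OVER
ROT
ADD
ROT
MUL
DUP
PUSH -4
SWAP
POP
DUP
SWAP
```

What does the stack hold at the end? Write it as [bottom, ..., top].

PUSH 43 -> [43]
PUSH -1 -> [43, -1]
EQ      -> [0]
PUSH -2 -> [0, -2]
SWAP    -> [-2, 0]
OVER    -> [-2, 0, -2]
DIV     -> [-2, 0]
EQ      -> [0]
PUSH 8  -> [0, 8]
OVER    -> [0, 8, 0]
OVER    -> [0, 8, 0, 8]
MUL     -> [0, 8, 0]
PUSH -5 -> [0, 8, 0, -5]
STORE 0 -> [0, 8, 0]
OVER    -> [0, 8, 0, 8]
ROT     -> [0, 0, 8, 8]
ADD     -> [0, 0, 16]
ROT     -> [0, 16, 0]
MUL     -> [0, 0]
DUP     -> [0, 0, 0]
PUSH -4 -> [0, 0, 0, -4]
SWAP    -> [0, 0, -4, 0]
POP     -> [0, 0, -4]
DUP     -> [0, 0, -4, -4]
SWAP    -> [0, 0, -4, -4]

[0, 0, -4, -4]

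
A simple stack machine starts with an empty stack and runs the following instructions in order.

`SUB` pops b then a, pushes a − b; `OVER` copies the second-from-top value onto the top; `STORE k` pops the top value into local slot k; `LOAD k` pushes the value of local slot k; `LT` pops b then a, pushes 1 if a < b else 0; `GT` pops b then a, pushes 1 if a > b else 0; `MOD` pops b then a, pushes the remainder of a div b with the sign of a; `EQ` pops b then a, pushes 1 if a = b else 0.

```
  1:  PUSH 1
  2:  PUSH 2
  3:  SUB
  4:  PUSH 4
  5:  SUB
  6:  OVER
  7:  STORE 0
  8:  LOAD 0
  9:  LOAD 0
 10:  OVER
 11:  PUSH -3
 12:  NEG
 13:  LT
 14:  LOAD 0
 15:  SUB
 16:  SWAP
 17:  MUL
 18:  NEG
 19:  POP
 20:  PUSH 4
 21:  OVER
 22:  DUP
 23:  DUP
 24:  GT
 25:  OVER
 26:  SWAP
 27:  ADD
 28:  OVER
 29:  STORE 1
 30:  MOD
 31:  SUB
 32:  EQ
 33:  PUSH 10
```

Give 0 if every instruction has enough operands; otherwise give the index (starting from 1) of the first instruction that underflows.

6

PUSH 1 : [1]
PUSH 2 : [1, 2]
SUB    : [-1]
PUSH 4 : [-1, 4]
SUB    : [-5]
OVER  — needs 2 operands, stack has 1 → underflow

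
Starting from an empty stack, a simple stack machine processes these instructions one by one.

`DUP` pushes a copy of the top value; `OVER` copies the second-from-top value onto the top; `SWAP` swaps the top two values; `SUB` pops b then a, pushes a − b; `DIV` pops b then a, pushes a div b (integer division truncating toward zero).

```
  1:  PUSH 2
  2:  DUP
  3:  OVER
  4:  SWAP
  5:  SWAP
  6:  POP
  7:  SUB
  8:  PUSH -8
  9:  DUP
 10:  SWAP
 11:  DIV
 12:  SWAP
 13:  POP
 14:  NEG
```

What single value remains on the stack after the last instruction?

PUSH 2  -> [2]
DUP     -> [2, 2]
OVER    -> [2, 2, 2]
SWAP    -> [2, 2, 2]
SWAP    -> [2, 2, 2]
POP     -> [2, 2]
SUB     -> [0]
PUSH -8 -> [0, -8]
DUP     -> [0, -8, -8]
SWAP    -> [0, -8, -8]
DIV     -> [0, 1]
SWAP    -> [1, 0]
POP     -> [1]
NEG     -> [-1]

-1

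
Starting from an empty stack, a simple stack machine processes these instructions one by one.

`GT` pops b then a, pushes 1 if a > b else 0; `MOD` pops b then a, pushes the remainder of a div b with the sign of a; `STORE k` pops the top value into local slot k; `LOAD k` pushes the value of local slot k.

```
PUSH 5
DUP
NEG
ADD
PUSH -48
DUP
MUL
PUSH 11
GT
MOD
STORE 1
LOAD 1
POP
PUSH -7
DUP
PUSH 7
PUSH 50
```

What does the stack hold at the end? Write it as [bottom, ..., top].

PUSH 5   → [5]
DUP      → [5, 5]
NEG      → [5, -5]
ADD      → [0]
PUSH -48 → [0, -48]
DUP      → [0, -48, -48]
MUL      → [0, 2304]
PUSH 11  → [0, 2304, 11]
GT       → [0, 1]
MOD      → [0]
STORE 1  → []
LOAD 1   → [0]
POP      → []
PUSH -7  → [-7]
DUP      → [-7, -7]
PUSH 7   → [-7, -7, 7]
PUSH 50  → [-7, -7, 7, 50]

[-7, -7, 7, 50]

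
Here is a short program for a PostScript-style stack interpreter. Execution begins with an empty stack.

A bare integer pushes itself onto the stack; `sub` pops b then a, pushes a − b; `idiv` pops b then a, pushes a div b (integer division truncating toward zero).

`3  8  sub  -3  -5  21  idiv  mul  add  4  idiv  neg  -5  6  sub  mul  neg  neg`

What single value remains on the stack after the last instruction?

3     3
8     3 8
sub   -5
-3    -5 -3
-5    -5 -3 -5
21    -5 -3 -5 21
idiv  -5 -3 0
mul   -5 0
add   -5
4     -5 4
idiv  -1
neg   1
-5    1 -5
6     1 -5 6
sub   1 -11
mul   -11
neg   11
neg   -11

-11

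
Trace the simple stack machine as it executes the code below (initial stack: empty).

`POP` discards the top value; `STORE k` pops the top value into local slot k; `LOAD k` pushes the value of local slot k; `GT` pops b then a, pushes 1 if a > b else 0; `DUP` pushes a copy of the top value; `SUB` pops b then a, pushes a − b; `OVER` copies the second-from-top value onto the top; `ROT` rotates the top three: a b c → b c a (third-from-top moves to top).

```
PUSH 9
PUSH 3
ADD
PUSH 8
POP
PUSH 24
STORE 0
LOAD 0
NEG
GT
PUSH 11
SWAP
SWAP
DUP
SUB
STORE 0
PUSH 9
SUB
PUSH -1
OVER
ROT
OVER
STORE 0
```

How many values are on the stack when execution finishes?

PUSH 9  : [9]
PUSH 3  : [9, 3]
ADD     : [12]
PUSH 8  : [12, 8]
POP     : [12]
PUSH 24 : [12, 24]
STORE 0 : [12]
LOAD 0  : [12, 24]
NEG     : [12, -24]
GT      : [1]
PUSH 11 : [1, 11]
SWAP    : [11, 1]
SWAP    : [1, 11]
DUP     : [1, 11, 11]
SUB     : [1, 0]
STORE 0 : [1]
PUSH 9  : [1, 9]
SUB     : [-8]
PUSH -1 : [-8, -1]
OVER    : [-8, -1, -8]
ROT     : [-1, -8, -8]
OVER    : [-1, -8, -8, -8]
STORE 0 : [-1, -8, -8]

3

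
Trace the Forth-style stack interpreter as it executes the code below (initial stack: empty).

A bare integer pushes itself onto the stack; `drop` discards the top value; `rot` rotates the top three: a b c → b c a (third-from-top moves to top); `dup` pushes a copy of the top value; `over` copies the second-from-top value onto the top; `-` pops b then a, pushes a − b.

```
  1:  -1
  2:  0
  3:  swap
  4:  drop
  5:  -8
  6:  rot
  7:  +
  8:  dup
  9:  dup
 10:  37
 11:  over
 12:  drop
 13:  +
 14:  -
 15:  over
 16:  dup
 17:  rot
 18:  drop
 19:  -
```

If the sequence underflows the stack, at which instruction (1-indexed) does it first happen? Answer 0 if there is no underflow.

6

-1   -> [-1]
0    -> [-1, 0]
swap -> [0, -1]
drop -> [0]
-8   -> [0, -8]
rot  — needs 3 operands, stack has 2 → underflow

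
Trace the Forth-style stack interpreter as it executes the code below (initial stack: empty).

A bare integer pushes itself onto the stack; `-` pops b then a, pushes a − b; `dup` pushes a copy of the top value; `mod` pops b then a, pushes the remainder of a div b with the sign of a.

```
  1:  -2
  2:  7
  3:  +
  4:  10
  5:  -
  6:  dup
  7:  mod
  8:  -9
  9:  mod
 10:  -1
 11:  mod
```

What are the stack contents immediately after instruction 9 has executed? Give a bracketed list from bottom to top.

[0]

-2  -> -2
7   -> -2 7
+   -> 5
10  -> 5 10
-   -> -5
dup -> -5 -5
mod -> 0
-9  -> 0 -9
mod -> 0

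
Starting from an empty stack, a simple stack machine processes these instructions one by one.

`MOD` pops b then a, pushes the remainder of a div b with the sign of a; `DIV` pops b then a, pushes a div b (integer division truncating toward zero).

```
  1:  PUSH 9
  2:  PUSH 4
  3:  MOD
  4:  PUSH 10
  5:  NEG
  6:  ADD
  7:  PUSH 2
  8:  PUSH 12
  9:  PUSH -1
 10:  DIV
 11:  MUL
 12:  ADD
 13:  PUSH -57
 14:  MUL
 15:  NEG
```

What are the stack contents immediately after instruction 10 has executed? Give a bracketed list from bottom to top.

PUSH 9  → [9]
PUSH 4  → [9, 4]
MOD     → [1]
PUSH 10 → [1, 10]
NEG     → [1, -10]
ADD     → [-9]
PUSH 2  → [-9, 2]
PUSH 12 → [-9, 2, 12]
PUSH -1 → [-9, 2, 12, -1]
DIV     → [-9, 2, -12]

[-9, 2, -12]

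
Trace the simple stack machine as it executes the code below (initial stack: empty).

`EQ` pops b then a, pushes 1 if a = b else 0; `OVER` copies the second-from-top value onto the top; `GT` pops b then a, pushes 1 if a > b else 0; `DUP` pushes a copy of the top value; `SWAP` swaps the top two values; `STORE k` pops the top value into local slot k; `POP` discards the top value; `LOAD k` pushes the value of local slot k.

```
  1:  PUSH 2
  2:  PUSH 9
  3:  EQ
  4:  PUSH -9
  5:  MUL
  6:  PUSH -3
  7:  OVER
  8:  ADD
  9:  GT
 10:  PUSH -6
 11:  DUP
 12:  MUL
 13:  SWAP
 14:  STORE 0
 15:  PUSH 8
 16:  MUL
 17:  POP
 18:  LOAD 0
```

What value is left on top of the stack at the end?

PUSH 2   [2]
PUSH 9   [2, 9]
EQ       [0]
PUSH -9  [0, -9]
MUL      [0]
PUSH -3  [0, -3]
OVER     [0, -3, 0]
ADD      [0, -3]
GT       [1]
PUSH -6  [1, -6]
DUP      [1, -6, -6]
MUL      [1, 36]
SWAP     [36, 1]
STORE 0  [36]
PUSH 8   [36, 8]
MUL      [288]
POP      []
LOAD 0   [1]

1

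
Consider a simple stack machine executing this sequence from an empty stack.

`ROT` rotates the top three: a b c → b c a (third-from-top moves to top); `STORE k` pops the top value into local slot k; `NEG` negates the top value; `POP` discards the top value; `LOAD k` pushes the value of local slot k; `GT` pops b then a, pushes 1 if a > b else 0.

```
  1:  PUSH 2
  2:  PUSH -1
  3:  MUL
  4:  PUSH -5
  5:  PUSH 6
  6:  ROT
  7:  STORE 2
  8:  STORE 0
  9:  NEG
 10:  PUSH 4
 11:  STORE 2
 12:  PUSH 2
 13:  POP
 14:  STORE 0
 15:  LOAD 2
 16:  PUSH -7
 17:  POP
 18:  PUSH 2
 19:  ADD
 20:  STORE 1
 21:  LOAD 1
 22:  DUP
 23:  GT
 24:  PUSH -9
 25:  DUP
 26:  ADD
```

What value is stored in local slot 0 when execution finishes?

PUSH 2  → [2]
PUSH -1 → [2, -1]
MUL     → [-2]
PUSH -5 → [-2, -5]
PUSH 6  → [-2, -5, 6]
ROT     → [-5, 6, -2]
STORE 2 → [-5, 6]
STORE 0 → [-5]
NEG     → [5]
PUSH 4  → [5, 4]
STORE 2 → [5]
PUSH 2  → [5, 2]
POP     → [5]
STORE 0 → []
LOAD 2  → [4]
PUSH -7 → [4, -7]
POP     → [4]
PUSH 2  → [4, 2]
ADD     → [6]
STORE 1 → []
LOAD 1  → [6]
DUP     → [6, 6]
GT      → [0]
PUSH -9 → [0, -9]
DUP     → [0, -9, -9]
ADD     → [0, -18]

5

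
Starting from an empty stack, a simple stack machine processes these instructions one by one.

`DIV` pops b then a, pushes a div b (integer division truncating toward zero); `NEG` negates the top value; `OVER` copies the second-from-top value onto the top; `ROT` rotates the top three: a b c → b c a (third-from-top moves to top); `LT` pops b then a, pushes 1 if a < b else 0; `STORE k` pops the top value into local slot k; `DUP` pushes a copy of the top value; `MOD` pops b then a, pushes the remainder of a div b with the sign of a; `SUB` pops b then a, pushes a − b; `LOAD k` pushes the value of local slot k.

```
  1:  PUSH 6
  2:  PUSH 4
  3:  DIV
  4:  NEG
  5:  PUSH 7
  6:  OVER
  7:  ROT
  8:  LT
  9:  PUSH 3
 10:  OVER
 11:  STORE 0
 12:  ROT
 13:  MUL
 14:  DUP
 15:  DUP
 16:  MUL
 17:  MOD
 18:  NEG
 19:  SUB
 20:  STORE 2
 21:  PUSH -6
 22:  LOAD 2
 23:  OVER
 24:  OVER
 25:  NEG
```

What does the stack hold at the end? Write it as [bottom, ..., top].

[-6, 21, -6, -21]

PUSH 6   6
PUSH 4   6 4
DIV      1
NEG      -1
PUSH 7   -1 7
OVER     -1 7 -1
ROT      7 -1 -1
LT       7 0
PUSH 3   7 0 3
OVER     7 0 3 0
STORE 0  7 0 3
ROT      0 3 7
MUL      0 21
DUP      0 21 21
DUP      0 21 21 21
MUL      0 21 441
MOD      0 21
NEG      0 -21
SUB      21
STORE 2  (empty)
PUSH -6  -6
LOAD 2   -6 21
OVER     -6 21 -6
OVER     -6 21 -6 21
NEG      -6 21 -6 -21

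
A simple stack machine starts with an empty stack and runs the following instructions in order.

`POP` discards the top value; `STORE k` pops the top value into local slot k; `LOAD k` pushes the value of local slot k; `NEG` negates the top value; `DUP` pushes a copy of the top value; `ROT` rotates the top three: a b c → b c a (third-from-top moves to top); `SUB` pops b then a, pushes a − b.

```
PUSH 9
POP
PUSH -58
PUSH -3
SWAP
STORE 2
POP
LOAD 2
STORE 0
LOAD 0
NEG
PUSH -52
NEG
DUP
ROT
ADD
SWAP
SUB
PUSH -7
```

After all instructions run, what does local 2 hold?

-58

PUSH 9   → 9
POP      → (empty)
PUSH -58 → -58
PUSH -3  → -58 -3
SWAP     → -3 -58
STORE 2  → -3
POP      → (empty)
LOAD 2   → -58
STORE 0  → (empty)
LOAD 0   → -58
NEG      → 58
PUSH -52 → 58 -52
NEG      → 58 52
DUP      → 58 52 52
ROT      → 52 52 58
ADD      → 52 110
SWAP     → 110 52
SUB      → 58
PUSH -7  → 58 -7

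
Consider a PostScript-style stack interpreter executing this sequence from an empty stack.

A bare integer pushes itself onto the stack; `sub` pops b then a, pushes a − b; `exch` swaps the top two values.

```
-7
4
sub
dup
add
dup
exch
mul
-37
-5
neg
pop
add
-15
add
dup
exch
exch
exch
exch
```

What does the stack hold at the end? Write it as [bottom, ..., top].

-7   -> -7
4    -> -7 4
sub  -> -11
dup  -> -11 -11
add  -> -22
dup  -> -22 -22
exch -> -22 -22
mul  -> 484
-37  -> 484 -37
-5   -> 484 -37 -5
neg  -> 484 -37 5
pop  -> 484 -37
add  -> 447
-15  -> 447 -15
add  -> 432
dup  -> 432 432
exch -> 432 432
exch -> 432 432
exch -> 432 432
exch -> 432 432

[432, 432]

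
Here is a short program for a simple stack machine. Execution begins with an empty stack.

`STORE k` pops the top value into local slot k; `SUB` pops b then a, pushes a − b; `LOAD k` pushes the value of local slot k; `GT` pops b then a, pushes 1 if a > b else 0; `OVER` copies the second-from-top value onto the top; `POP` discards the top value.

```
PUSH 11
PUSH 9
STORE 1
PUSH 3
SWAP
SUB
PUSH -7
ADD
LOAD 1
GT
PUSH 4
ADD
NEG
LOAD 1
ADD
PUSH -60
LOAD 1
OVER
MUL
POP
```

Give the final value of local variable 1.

PUSH 11  -> [11]
PUSH 9   -> [11, 9]
STORE 1  -> [11]
PUSH 3   -> [11, 3]
SWAP     -> [3, 11]
SUB      -> [-8]
PUSH -7  -> [-8, -7]
ADD      -> [-15]
LOAD 1   -> [-15, 9]
GT       -> [0]
PUSH 4   -> [0, 4]
ADD      -> [4]
NEG      -> [-4]
LOAD 1   -> [-4, 9]
ADD      -> [5]
PUSH -60 -> [5, -60]
LOAD 1   -> [5, -60, 9]
OVER     -> [5, -60, 9, -60]
MUL      -> [5, -60, -540]
POP      -> [5, -60]

9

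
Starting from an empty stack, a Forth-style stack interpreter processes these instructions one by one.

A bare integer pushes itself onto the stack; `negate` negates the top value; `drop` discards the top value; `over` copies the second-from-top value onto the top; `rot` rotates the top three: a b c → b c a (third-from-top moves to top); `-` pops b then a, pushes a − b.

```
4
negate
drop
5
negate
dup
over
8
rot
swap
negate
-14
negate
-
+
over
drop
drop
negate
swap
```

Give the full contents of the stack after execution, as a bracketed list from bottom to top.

[5, -5]

4      : [4]
negate : [-4]
drop   : []
5      : [5]
negate : [-5]
dup    : [-5, -5]
over   : [-5, -5, -5]
8      : [-5, -5, -5, 8]
rot    : [-5, -5, 8, -5]
swap   : [-5, -5, -5, 8]
negate : [-5, -5, -5, -8]
-14    : [-5, -5, -5, -8, -14]
negate : [-5, -5, -5, -8, 14]
-      : [-5, -5, -5, -22]
+      : [-5, -5, -27]
over   : [-5, -5, -27, -5]
drop   : [-5, -5, -27]
drop   : [-5, -5]
negate : [-5, 5]
swap   : [5, -5]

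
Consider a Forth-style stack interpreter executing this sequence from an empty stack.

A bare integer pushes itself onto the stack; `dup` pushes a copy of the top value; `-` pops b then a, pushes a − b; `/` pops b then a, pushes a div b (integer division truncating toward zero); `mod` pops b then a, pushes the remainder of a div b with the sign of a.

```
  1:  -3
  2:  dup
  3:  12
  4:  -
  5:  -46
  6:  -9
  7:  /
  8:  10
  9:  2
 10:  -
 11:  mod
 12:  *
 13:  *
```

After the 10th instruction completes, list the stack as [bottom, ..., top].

-3  → -3
dup → -3 -3
12  → -3 -3 12
-   → -3 -15
-46 → -3 -15 -46
-9  → -3 -15 -46 -9
/   → -3 -15 5
10  → -3 -15 5 10
2   → -3 -15 5 10 2
-   → -3 -15 5 8

[-3, -15, 5, 8]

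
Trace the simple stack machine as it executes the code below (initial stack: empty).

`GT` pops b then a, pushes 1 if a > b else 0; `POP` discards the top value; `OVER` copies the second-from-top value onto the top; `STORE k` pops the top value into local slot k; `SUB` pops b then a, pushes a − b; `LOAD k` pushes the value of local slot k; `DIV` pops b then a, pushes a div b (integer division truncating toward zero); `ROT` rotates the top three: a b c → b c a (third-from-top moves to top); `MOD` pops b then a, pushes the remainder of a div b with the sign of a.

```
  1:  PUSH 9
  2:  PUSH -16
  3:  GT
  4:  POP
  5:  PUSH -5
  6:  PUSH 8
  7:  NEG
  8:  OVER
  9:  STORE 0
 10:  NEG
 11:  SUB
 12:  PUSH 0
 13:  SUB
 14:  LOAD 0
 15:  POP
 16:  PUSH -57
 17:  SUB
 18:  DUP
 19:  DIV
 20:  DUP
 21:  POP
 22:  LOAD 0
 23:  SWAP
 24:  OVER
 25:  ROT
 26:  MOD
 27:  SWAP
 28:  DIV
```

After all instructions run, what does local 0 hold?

PUSH 9   : [9]
PUSH -16 : [9, -16]
GT       : [1]
POP      : []
PUSH -5  : [-5]
PUSH 8   : [-5, 8]
NEG      : [-5, -8]
OVER     : [-5, -8, -5]
STORE 0  : [-5, -8]
NEG      : [-5, 8]
SUB      : [-13]
PUSH 0   : [-13, 0]
SUB      : [-13]
LOAD 0   : [-13, -5]
POP      : [-13]
PUSH -57 : [-13, -57]
SUB      : [44]
DUP      : [44, 44]
DIV      : [1]
DUP      : [1, 1]
POP      : [1]
LOAD 0   : [1, -5]
SWAP     : [-5, 1]
OVER     : [-5, 1, -5]
ROT      : [1, -5, -5]
MOD      : [1, 0]
SWAP     : [0, 1]
DIV      : [0]

-5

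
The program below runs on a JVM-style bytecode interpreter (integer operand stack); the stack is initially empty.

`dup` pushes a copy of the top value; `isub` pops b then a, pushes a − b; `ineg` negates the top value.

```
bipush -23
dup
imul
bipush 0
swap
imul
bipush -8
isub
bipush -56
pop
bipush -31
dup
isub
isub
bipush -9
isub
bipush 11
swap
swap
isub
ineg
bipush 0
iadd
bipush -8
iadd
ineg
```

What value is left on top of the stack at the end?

14

bipush -23 → [-23]
dup        → [-23, -23]
imul       → [529]
bipush 0   → [529, 0]
swap       → [0, 529]
imul       → [0]
bipush -8  → [0, -8]
isub       → [8]
bipush -56 → [8, -56]
pop        → [8]
bipush -31 → [8, -31]
dup        → [8, -31, -31]
isub       → [8, 0]
isub       → [8]
bipush -9  → [8, -9]
isub       → [17]
bipush 11  → [17, 11]
swap       → [11, 17]
swap       → [17, 11]
isub       → [6]
ineg       → [-6]
bipush 0   → [-6, 0]
iadd       → [-6]
bipush -8  → [-6, -8]
iadd       → [-14]
ineg       → [14]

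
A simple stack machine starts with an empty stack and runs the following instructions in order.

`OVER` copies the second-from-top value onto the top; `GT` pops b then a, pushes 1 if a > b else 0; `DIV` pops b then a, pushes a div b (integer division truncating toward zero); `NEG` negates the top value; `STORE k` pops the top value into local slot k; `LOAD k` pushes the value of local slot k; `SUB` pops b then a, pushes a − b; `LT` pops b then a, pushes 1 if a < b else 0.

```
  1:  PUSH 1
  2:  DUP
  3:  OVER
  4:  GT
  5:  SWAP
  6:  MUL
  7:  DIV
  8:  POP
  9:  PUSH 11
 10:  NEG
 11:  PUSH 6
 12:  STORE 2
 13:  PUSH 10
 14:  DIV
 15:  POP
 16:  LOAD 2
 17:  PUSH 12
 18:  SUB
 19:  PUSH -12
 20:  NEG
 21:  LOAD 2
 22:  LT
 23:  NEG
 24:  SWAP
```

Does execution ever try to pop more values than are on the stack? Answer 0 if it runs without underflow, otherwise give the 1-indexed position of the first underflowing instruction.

7

PUSH 1 -> [1]
DUP    -> [1, 1]
OVER   -> [1, 1, 1]
GT     -> [1, 0]
SWAP   -> [0, 1]
MUL    -> [0]
DIV  — needs 2 operands, stack has 1 → underflow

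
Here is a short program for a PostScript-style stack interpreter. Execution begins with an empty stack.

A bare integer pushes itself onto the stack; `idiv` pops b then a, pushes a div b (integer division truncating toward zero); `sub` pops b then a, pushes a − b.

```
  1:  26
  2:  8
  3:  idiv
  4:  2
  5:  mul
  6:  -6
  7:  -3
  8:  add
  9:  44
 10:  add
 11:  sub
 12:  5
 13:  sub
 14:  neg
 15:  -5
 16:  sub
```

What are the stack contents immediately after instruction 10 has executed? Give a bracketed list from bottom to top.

[6, 35]

26   : 26
8    : 26 8
idiv : 3
2    : 3 2
mul  : 6
-6   : 6 -6
-3   : 6 -6 -3
add  : 6 -9
44   : 6 -9 44
add  : 6 35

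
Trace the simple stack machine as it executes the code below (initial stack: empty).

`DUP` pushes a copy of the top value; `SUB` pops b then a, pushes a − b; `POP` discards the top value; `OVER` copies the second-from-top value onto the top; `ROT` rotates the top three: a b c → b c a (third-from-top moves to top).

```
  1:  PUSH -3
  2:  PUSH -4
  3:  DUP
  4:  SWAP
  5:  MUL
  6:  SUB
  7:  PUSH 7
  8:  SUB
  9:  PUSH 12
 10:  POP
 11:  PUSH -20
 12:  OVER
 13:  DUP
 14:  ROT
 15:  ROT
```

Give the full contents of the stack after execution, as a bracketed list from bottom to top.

[-26, -26, -20, -26]

PUSH -3   -3
PUSH -4   -3 -4
DUP       -3 -4 -4
SWAP      -3 -4 -4
MUL       -3 16
SUB       -19
PUSH 7    -19 7
SUB       -26
PUSH 12   -26 12
POP       -26
PUSH -20  -26 -20
OVER      -26 -20 -26
DUP       -26 -20 -26 -26
ROT       -26 -26 -26 -20
ROT       -26 -26 -20 -26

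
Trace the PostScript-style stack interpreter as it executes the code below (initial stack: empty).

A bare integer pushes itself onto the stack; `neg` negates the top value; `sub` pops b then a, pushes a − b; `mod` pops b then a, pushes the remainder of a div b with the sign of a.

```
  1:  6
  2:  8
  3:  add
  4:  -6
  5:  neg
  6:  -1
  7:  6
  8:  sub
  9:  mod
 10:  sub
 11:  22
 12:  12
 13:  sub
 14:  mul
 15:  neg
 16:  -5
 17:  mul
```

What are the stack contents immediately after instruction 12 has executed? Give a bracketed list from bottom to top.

[8, 22, 12]

6    6
8    6 8
add  14
-6   14 -6
neg  14 6
-1   14 6 -1
6    14 6 -1 6
sub  14 6 -7
mod  14 6
sub  8
22   8 22
12   8 22 12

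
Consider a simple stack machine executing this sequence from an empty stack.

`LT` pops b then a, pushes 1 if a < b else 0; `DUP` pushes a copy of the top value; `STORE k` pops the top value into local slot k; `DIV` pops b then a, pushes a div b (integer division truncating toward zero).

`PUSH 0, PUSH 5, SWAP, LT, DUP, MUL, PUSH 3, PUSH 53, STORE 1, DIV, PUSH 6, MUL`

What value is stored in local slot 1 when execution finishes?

53

PUSH 0  → 0
PUSH 5  → 0 5
SWAP    → 5 0
LT      → 0
DUP     → 0 0
MUL     → 0
PUSH 3  → 0 3
PUSH 53 → 0 3 53
STORE 1 → 0 3
DIV     → 0
PUSH 6  → 0 6
MUL     → 0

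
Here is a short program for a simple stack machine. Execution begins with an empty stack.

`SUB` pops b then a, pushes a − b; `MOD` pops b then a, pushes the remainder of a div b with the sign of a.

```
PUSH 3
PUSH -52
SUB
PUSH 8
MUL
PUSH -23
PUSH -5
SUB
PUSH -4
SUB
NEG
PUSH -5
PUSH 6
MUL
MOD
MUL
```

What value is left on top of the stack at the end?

PUSH 3   -> 3
PUSH -52 -> 3 -52
SUB      -> 55
PUSH 8   -> 55 8
MUL      -> 440
PUSH -23 -> 440 -23
PUSH -5  -> 440 -23 -5
SUB      -> 440 -18
PUSH -4  -> 440 -18 -4
SUB      -> 440 -14
NEG      -> 440 14
PUSH -5  -> 440 14 -5
PUSH 6   -> 440 14 -5 6
MUL      -> 440 14 -30
MOD      -> 440 14
MUL      -> 6160

6160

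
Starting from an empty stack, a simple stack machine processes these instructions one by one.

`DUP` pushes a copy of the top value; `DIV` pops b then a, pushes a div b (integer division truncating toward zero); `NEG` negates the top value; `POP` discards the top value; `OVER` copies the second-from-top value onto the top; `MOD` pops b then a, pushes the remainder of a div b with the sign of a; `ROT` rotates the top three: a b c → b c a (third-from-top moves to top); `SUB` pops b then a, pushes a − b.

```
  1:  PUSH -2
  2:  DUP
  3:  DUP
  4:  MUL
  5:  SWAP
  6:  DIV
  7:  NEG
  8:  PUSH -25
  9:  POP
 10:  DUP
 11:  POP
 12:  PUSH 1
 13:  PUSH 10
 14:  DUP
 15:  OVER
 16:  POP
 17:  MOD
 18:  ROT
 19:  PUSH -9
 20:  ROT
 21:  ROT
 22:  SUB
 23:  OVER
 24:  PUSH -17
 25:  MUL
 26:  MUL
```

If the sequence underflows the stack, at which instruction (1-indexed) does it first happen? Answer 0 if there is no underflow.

PUSH -2  -> -2
DUP      -> -2 -2
DUP      -> -2 -2 -2
MUL      -> -2 4
SWAP     -> 4 -2
DIV      -> -2
NEG      -> 2
PUSH -25 -> 2 -25
POP      -> 2
DUP      -> 2 2
POP      -> 2
PUSH 1   -> 2 1
PUSH 10  -> 2 1 10
DUP      -> 2 1 10 10
OVER     -> 2 1 10 10 10
POP      -> 2 1 10 10
MOD      -> 2 1 0
ROT      -> 1 0 2
PUSH -9  -> 1 0 2 -9
ROT      -> 1 2 -9 0
ROT      -> 1 -9 0 2
SUB      -> 1 -9 -2
OVER     -> 1 -9 -2 -9
PUSH -17 -> 1 -9 -2 -9 -17
MUL      -> 1 -9 -2 153
MUL      -> 1 -9 -306

0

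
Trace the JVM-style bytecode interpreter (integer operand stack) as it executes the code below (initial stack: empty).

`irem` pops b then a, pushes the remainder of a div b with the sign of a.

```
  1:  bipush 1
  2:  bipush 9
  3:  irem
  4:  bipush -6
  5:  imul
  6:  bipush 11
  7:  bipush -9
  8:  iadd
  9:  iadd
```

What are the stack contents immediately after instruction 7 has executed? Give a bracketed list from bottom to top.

[-6, 11, -9]

bipush 1  → [1]
bipush 9  → [1, 9]
irem      → [1]
bipush -6 → [1, -6]
imul      → [-6]
bipush 11 → [-6, 11]
bipush -9 → [-6, 11, -9]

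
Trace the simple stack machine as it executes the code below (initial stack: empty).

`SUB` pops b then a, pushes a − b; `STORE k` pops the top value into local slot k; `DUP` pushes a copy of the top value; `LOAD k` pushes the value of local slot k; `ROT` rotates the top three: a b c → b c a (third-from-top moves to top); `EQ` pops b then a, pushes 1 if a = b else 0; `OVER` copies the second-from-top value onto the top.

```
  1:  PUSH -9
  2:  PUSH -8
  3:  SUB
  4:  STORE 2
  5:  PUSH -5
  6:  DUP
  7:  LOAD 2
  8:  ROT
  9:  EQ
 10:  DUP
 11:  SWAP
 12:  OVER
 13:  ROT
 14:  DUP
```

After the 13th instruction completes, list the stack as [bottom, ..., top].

[-5, 0, 0, 0]

PUSH -9  [-9]
PUSH -8  [-9, -8]
SUB      [-1]
STORE 2  []
PUSH -5  [-5]
DUP      [-5, -5]
LOAD 2   [-5, -5, -1]
ROT      [-5, -1, -5]
EQ       [-5, 0]
DUP      [-5, 0, 0]
SWAP     [-5, 0, 0]
OVER     [-5, 0, 0, 0]
ROT      [-5, 0, 0, 0]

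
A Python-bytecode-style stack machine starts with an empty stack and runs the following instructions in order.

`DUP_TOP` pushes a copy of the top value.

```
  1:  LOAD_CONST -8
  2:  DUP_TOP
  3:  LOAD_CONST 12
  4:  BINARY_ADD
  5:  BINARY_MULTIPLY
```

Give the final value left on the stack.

LOAD_CONST -8   : [-8]
DUP_TOP         : [-8, -8]
LOAD_CONST 12   : [-8, -8, 12]
BINARY_ADD      : [-8, 4]
BINARY_MULTIPLY : [-32]

-32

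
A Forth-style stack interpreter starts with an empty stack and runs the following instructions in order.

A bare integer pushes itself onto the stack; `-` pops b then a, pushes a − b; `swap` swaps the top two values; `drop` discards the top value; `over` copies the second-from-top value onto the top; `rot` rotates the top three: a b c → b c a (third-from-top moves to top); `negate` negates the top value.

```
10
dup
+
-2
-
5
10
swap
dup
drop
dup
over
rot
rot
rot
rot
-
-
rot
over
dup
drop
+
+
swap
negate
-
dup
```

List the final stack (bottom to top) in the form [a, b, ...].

10      10
dup     10 10
+       20
-2      20 -2
-       22
5       22 5
10      22 5 10
swap    22 10 5
dup     22 10 5 5
drop    22 10 5
dup     22 10 5 5
over    22 10 5 5 5
rot     22 10 5 5 5
rot     22 10 5 5 5
rot     22 10 5 5 5
rot     22 10 5 5 5
-       22 10 5 0
-       22 10 5
rot     10 5 22
over    10 5 22 5
dup     10 5 22 5 5
drop    10 5 22 5
+       10 5 27
+       10 32
swap    32 10
negate  32 -10
-       42
dup     42 42

[42, 42]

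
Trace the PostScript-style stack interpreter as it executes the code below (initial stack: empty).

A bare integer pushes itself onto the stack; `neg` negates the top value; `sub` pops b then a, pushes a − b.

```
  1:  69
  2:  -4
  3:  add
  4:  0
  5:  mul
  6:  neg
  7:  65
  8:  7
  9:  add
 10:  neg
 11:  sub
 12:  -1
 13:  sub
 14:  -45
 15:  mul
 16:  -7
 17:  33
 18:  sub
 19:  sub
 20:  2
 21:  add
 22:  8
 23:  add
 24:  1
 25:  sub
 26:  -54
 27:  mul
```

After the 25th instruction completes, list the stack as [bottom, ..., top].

69  → [69]
-4  → [69, -4]
add → [65]
0   → [65, 0]
mul → [0]
neg → [0]
65  → [0, 65]
7   → [0, 65, 7]
add → [0, 72]
neg → [0, -72]
sub → [72]
-1  → [72, -1]
sub → [73]
-45 → [73, -45]
mul → [-3285]
-7  → [-3285, -7]
33  → [-3285, -7, 33]
sub → [-3285, -40]
sub → [-3245]
2   → [-3245, 2]
add → [-3243]
8   → [-3243, 8]
add → [-3235]
1   → [-3235, 1]
sub → [-3236]

[-3236]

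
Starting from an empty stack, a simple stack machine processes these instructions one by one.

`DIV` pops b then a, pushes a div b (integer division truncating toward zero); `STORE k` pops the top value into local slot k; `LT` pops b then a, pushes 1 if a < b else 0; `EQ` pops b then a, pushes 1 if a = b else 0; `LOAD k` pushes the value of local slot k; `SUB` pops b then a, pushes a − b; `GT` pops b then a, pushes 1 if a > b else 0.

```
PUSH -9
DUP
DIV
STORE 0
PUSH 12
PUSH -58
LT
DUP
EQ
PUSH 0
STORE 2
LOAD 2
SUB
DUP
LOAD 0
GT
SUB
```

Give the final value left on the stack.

PUSH -9  : [-9]
DUP      : [-9, -9]
DIV      : [1]
STORE 0  : []
PUSH 12  : [12]
PUSH -58 : [12, -58]
LT       : [0]
DUP      : [0, 0]
EQ       : [1]
PUSH 0   : [1, 0]
STORE 2  : [1]
LOAD 2   : [1, 0]
SUB      : [1]
DUP      : [1, 1]
LOAD 0   : [1, 1, 1]
GT       : [1, 0]
SUB      : [1]

1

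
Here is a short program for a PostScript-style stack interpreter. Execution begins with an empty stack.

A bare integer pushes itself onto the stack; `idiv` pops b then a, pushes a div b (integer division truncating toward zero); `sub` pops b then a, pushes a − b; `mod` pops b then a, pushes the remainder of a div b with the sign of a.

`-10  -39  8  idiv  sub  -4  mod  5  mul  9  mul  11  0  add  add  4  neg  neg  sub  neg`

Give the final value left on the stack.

-10  -> -10
-39  -> -10 -39
8    -> -10 -39 8
idiv -> -10 -4
sub  -> -6
-4   -> -6 -4
mod  -> -2
5    -> -2 5
mul  -> -10
9    -> -10 9
mul  -> -90
11   -> -90 11
0    -> -90 11 0
add  -> -90 11
add  -> -79
4    -> -79 4
neg  -> -79 -4
neg  -> -79 4
sub  -> -83
neg  -> 83

83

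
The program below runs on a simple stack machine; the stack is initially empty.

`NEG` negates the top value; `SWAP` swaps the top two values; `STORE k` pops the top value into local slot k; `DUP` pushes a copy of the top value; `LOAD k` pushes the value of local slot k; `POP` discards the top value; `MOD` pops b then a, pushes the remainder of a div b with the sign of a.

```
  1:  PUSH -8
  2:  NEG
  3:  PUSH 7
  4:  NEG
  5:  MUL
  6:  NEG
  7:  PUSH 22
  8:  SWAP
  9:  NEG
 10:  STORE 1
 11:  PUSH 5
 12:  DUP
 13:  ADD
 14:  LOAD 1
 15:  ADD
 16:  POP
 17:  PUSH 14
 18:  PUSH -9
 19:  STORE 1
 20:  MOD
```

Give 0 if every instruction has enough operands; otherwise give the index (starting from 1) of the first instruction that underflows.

0

PUSH -8  [-8]
NEG      [8]
PUSH 7   [8, 7]
NEG      [8, -7]
MUL      [-56]
NEG      [56]
PUSH 22  [56, 22]
SWAP     [22, 56]
NEG      [22, -56]
STORE 1  [22]
PUSH 5   [22, 5]
DUP      [22, 5, 5]
ADD      [22, 10]
LOAD 1   [22, 10, -56]
ADD      [22, -46]
POP      [22]
PUSH 14  [22, 14]
PUSH -9  [22, 14, -9]
STORE 1  [22, 14]
MOD      [8]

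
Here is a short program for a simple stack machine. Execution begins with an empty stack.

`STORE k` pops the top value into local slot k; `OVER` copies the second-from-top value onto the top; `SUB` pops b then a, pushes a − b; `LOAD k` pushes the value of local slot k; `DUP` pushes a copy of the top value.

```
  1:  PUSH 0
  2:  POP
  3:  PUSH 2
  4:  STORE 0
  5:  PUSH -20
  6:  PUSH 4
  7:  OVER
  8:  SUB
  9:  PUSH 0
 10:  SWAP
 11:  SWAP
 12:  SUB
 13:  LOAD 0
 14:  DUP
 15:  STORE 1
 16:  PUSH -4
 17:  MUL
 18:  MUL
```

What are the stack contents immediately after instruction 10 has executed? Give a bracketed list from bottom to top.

[-20, 0, 24]

PUSH 0    0
POP       (empty)
PUSH 2    2
STORE 0   (empty)
PUSH -20  -20
PUSH 4    -20 4
OVER      -20 4 -20
SUB       -20 24
PUSH 0    -20 24 0
SWAP      -20 0 24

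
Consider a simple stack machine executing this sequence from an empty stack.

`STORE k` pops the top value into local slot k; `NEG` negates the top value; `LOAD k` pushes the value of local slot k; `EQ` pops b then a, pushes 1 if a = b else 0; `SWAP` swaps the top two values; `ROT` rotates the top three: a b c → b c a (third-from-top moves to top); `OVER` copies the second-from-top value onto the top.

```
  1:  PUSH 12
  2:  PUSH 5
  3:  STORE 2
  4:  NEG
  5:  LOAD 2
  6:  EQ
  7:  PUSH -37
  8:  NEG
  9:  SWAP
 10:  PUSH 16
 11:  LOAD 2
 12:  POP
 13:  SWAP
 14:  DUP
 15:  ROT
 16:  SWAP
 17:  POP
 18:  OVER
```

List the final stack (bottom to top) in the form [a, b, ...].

PUSH 12  → [12]
PUSH 5   → [12, 5]
STORE 2  → [12]
NEG      → [-12]
LOAD 2   → [-12, 5]
EQ       → [0]
PUSH -37 → [0, -37]
NEG      → [0, 37]
SWAP     → [37, 0]
PUSH 16  → [37, 0, 16]
LOAD 2   → [37, 0, 16, 5]
POP      → [37, 0, 16]
SWAP     → [37, 16, 0]
DUP      → [37, 16, 0, 0]
ROT      → [37, 0, 0, 16]
SWAP     → [37, 0, 16, 0]
POP      → [37, 0, 16]
OVER     → [37, 0, 16, 0]

[37, 0, 16, 0]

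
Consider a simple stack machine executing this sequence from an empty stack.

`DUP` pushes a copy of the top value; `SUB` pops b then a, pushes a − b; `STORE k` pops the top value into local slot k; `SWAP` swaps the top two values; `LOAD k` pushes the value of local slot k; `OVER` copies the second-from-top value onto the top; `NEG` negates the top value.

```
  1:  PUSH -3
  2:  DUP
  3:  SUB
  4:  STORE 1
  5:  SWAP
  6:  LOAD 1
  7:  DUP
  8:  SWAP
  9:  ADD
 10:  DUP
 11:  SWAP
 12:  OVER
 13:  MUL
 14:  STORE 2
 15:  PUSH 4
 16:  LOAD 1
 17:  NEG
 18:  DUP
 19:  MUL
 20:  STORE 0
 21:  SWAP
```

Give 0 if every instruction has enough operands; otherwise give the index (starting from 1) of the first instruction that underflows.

PUSH -3 : -3
DUP     : -3 -3
SUB     : 0
STORE 1 : (empty)
SWAP  — needs 2 operands, stack has 0 → underflow

5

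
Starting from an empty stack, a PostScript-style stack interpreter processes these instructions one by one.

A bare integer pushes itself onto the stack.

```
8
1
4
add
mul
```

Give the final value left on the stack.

8   → 8
1   → 8 1
4   → 8 1 4
add → 8 5
mul → 40

40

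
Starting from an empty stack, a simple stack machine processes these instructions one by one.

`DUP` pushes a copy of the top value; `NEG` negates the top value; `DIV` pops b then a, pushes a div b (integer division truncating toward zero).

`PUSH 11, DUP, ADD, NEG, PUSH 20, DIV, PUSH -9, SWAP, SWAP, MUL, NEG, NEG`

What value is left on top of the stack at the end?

PUSH 11  [11]
DUP      [11, 11]
ADD      [22]
NEG      [-22]
PUSH 20  [-22, 20]
DIV      [-1]
PUSH -9  [-1, -9]
SWAP     [-9, -1]
SWAP     [-1, -9]
MUL      [9]
NEG      [-9]
NEG      [9]

9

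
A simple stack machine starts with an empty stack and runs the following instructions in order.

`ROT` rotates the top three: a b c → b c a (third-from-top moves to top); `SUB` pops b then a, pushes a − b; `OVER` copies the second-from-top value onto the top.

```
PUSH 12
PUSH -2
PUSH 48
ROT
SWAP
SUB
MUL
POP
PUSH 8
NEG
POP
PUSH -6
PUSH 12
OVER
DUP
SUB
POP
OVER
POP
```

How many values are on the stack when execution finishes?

PUSH 12 → [12]
PUSH -2 → [12, -2]
PUSH 48 → [12, -2, 48]
ROT     → [-2, 48, 12]
SWAP    → [-2, 12, 48]
SUB     → [-2, -36]
MUL     → [72]
POP     → []
PUSH 8  → [8]
NEG     → [-8]
POP     → []
PUSH -6 → [-6]
PUSH 12 → [-6, 12]
OVER    → [-6, 12, -6]
DUP     → [-6, 12, -6, -6]
SUB     → [-6, 12, 0]
POP     → [-6, 12]
OVER    → [-6, 12, -6]
POP     → [-6, 12]

2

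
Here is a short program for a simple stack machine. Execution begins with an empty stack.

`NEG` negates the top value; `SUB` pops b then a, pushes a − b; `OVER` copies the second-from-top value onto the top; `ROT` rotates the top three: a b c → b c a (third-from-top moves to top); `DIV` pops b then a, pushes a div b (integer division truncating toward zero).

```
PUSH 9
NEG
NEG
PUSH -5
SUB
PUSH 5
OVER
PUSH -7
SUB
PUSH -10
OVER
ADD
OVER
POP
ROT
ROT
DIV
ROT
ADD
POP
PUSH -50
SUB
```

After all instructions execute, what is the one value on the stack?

PUSH 9    9
NEG       -9
NEG       9
PUSH -5   9 -5
SUB       14
PUSH 5    14 5
OVER      14 5 14
PUSH -7   14 5 14 -7
SUB       14 5 21
PUSH -10  14 5 21 -10
OVER      14 5 21 -10 21
ADD       14 5 21 11
OVER      14 5 21 11 21
POP       14 5 21 11
ROT       14 21 11 5
ROT       14 11 5 21
DIV       14 11 0
ROT       11 0 14
ADD       11 14
POP       11
PUSH -50  11 -50
SUB       61

61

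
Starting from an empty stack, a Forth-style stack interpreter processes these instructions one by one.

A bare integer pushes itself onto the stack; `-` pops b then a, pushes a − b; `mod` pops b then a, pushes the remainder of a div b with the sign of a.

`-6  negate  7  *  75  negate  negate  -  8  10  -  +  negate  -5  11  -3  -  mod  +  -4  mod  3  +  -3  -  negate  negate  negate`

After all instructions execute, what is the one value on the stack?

-8

-6      [-6]
negate  [6]
7       [6, 7]
*       [42]
75      [42, 75]
negate  [42, -75]
negate  [42, 75]
-       [-33]
8       [-33, 8]
10      [-33, 8, 10]
-       [-33, -2]
+       [-35]
negate  [35]
-5      [35, -5]
11      [35, -5, 11]
-3      [35, -5, 11, -3]
-       [35, -5, 14]
mod     [35, -5]
+       [30]
-4      [30, -4]
mod     [2]
3       [2, 3]
+       [5]
-3      [5, -3]
-       [8]
negate  [-8]
negate  [8]
negate  [-8]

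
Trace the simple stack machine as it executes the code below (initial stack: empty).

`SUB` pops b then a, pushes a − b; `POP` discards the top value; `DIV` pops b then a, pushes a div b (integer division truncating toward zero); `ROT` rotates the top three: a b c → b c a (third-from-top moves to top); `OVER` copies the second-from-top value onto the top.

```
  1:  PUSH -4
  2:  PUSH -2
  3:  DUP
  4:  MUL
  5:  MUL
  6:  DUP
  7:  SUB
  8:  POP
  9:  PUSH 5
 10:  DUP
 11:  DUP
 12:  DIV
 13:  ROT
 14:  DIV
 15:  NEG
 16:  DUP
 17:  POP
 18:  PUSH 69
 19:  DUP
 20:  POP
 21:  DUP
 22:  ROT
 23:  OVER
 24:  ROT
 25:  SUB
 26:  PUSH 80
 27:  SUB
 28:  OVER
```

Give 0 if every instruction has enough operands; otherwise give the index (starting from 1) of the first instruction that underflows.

PUSH -4 : -4
PUSH -2 : -4 -2
DUP     : -4 -2 -2
MUL     : -4 4
MUL     : -16
DUP     : -16 -16
SUB     : 0
POP     : (empty)
PUSH 5  : 5
DUP     : 5 5
DUP     : 5 5 5
DIV     : 5 1
ROT  — needs 3 operands, stack has 2 → underflow

13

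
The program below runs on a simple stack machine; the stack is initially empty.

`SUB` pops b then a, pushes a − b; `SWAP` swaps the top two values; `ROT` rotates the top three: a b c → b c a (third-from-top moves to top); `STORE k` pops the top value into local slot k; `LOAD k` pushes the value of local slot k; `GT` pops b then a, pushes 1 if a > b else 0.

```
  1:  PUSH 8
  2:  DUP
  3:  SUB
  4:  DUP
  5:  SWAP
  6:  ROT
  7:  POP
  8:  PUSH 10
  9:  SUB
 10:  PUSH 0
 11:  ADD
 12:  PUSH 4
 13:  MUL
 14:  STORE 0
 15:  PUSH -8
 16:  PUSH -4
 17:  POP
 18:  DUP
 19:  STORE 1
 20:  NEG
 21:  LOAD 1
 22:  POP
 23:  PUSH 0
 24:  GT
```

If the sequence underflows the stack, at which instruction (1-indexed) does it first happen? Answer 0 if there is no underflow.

6

PUSH 8 -> [8]
DUP    -> [8, 8]
SUB    -> [0]
DUP    -> [0, 0]
SWAP   -> [0, 0]
ROT  — needs 3 operands, stack has 2 → underflow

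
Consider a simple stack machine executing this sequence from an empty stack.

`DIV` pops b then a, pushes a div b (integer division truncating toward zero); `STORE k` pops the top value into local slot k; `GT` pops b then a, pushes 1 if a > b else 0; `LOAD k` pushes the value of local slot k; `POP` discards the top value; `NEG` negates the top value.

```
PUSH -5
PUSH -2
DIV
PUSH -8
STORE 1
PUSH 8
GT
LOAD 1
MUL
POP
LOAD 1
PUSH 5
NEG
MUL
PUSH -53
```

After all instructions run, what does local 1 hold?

-8

PUSH -5  : -5
PUSH -2  : -5 -2
DIV      : 2
PUSH -8  : 2 -8
STORE 1  : 2
PUSH 8   : 2 8
GT       : 0
LOAD 1   : 0 -8
MUL      : 0
POP      : (empty)
LOAD 1   : -8
PUSH 5   : -8 5
NEG      : -8 -5
MUL      : 40
PUSH -53 : 40 -53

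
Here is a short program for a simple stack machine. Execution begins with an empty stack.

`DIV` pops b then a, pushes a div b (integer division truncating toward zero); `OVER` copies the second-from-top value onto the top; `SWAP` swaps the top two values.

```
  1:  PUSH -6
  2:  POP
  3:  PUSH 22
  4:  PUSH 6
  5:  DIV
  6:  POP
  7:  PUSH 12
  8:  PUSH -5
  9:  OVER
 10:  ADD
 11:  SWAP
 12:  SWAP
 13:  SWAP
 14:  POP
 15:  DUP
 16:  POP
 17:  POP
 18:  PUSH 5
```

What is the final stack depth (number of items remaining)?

PUSH -6  -6
POP      (empty)
PUSH 22  22
PUSH 6   22 6
DIV      3
POP      (empty)
PUSH 12  12
PUSH -5  12 -5
OVER     12 -5 12
ADD      12 7
SWAP     7 12
SWAP     12 7
SWAP     7 12
POP      7
DUP      7 7
POP      7
POP      (empty)
PUSH 5   5

1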